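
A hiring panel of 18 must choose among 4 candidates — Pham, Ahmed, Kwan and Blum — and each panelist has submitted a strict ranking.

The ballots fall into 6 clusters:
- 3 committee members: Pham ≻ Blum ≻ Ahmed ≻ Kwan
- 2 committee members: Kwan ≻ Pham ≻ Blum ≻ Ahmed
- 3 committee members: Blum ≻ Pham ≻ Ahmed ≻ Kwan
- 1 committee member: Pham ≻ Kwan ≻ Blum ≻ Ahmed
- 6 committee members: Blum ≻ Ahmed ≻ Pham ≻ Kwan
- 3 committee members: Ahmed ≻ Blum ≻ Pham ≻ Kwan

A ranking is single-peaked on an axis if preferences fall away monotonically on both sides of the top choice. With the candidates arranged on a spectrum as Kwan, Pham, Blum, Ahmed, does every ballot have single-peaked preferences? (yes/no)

Axis positions: Kwan=1, Pham=2, Blum=3, Ahmed=4.
Cluster 1 (peak Pham at position 2): ranking walks positions 2-3-4-1, expanding outward from the peak — single-peaked.
Cluster 2 (peak Kwan at position 1): ranking walks positions 1-2-3-4, expanding outward from the peak — single-peaked.
Cluster 3 (peak Blum at position 3): ranking walks positions 3-2-4-1, expanding outward from the peak — single-peaked.
Cluster 4 (peak Pham at position 2): ranking walks positions 2-1-3-4, expanding outward from the peak — single-peaked.
Cluster 5 (peak Blum at position 3): ranking walks positions 3-4-2-1, expanding outward from the peak — single-peaked.
Cluster 6 (peak Ahmed at position 4): ranking walks positions 4-3-2-1, expanding outward from the peak — single-peaked.
Every ranking is single-peaked on this axis.

yes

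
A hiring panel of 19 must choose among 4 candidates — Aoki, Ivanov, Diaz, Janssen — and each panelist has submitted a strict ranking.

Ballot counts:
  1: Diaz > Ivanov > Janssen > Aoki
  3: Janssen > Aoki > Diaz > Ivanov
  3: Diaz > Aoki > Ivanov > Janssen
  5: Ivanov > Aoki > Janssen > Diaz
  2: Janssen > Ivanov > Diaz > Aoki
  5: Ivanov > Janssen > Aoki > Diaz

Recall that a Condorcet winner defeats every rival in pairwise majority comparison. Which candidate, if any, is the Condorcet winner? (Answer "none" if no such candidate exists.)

Pairwise majorities:
Aoki–Ivanov: Ivanov 13–6.
Aoki vs Diaz: Aoki wins 13–6.
Aoki–Janssen: Janssen 11–8.
Ivanov–Diaz: Ivanov 12–7.
Ivanov–Janssen: Ivanov 14–5.
Diaz vs Janssen: Janssen wins 15–4.
Ivanov beats each of Aoki, Diaz, Janssen — Ivanov is the Condorcet winner.

Ivanov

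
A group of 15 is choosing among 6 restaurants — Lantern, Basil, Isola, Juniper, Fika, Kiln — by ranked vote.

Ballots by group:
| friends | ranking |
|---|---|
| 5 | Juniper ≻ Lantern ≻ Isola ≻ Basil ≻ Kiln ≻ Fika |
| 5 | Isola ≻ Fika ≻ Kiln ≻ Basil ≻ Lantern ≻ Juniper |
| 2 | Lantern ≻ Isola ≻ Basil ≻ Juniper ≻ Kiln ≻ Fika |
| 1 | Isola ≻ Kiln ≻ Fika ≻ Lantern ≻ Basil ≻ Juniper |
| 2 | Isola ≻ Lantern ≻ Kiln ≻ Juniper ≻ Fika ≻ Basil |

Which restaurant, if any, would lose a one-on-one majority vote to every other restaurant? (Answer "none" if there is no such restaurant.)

Pairwise majorities:
Lantern vs Basil: Lantern preferred on 5+2+1+2 = 10 ballots; Lantern wins 10–5.
Lantern–Isola: Isola 8–7.
Lantern vs Juniper: Lantern is ranked higher on 5+2+1+2 = 10 ballots, Juniper on 5. Lantern wins 10–5.
Lantern vs Fika: 9 to 6, Lantern.
Lantern–Kiln: Lantern 9–6.
Basil–Isola: Isola 15–0.
Basil vs Juniper: Basil preferred on 5+2+1 = 8 ballots; Basil wins 8–7.
Basil vs Fika: Basil preferred on 5+2 = 7 ballots; Fika wins 8–7.
Basil vs Kiln: 5+2 = 7 for Basil, 8 for Kiln — Kiln by 8–7.
Isola vs Juniper: 10 to 5, Isola.
Isola vs Fika: 15 to 0, Isola.
Isola vs Kiln: Isola preferred on 5+5+2+1+2 = 15 ballots; Isola wins 15–0.
Juniper vs Fika: Juniper, 9–6.
Juniper vs Kiln: 7 to 8, Kiln.
Fika–Kiln: Kiln 10–5.
Each restaurant has at least one pairwise win (Lantern beats Basil; Basil beats Juniper; Isola beats Lantern; Juniper beats Fika; Fika beats Basil; Kiln beats Basil) — no Condorcet loser.

none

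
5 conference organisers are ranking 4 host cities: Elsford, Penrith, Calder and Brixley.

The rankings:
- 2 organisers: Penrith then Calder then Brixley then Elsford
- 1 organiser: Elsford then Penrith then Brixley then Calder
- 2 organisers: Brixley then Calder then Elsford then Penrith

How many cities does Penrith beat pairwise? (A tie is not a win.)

Penrith against each rival (5 organisers):
Penrith vs Elsford: Elsford, 3–2.
Penrith vs Calder: 3 to 2, Penrith.
Penrith vs Brixley: 2+1 = 3 for Penrith, 2 for Brixley — Penrith by 3–2.
Penrith beats Calder, Brixley; loses to Elsford — 2 pairwise wins.

2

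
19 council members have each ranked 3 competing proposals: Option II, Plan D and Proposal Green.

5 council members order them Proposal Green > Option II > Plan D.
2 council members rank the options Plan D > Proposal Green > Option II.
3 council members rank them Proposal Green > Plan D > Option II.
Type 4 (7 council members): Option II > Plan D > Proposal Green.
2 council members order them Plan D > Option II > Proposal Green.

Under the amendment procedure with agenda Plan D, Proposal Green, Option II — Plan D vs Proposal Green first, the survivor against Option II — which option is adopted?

Option II

Round 1: Plan D vs Proposal Green — 11–8, Plan D advances.
Round 2: Plan D vs Option II — 7–12, Option II advances.
Option II survives the agenda.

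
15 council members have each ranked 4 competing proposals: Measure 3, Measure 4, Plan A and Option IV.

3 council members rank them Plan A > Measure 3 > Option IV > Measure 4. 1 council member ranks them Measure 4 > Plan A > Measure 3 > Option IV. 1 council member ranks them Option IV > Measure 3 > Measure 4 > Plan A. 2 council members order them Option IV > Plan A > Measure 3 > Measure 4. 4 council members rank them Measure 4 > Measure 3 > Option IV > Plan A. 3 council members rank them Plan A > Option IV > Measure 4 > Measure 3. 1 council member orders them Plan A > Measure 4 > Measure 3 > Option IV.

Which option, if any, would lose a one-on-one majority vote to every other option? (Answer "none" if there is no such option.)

Head-to-head results (15 council members):
Measure 3 vs Measure 4: Measure 3 preferred on 3+1+2 = 6 ballots; Measure 4 wins 9–6.
Measure 3 vs Plan A: Measure 3 preferred on 1+4 = 5 ballots; Plan A wins 10–5.
Measure 3 vs Option IV: Measure 3 wins 9–6.
Measure 4 vs Plan A: Plan A wins 9–6.
Measure 4 vs Option IV: Measure 4 is ranked higher on 1+4+1 = 6 ballots, Option IV on 9. Option IV wins 9–6.
Plan A–Option IV: Plan A 8–7.
Each option has at least one pairwise win (Measure 3 beats Option IV; Measure 4 beats Measure 3; Plan A beats Measure 3; Option IV beats Measure 4) — no Condorcet loser.

none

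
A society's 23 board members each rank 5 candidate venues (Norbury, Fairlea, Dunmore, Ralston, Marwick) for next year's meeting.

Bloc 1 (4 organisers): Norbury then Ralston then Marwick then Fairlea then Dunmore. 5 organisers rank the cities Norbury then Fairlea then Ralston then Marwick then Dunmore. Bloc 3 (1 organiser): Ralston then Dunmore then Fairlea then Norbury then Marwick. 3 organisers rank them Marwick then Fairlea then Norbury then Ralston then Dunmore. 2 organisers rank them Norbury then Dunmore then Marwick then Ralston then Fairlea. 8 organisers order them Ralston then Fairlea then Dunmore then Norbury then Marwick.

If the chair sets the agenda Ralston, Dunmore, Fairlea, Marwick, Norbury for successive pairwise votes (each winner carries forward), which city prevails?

Norbury

Round 1: Ralston vs Dunmore — 21–2, Ralston advances.
Round 2: Ralston vs Fairlea — 15–8, Ralston advances.
Round 3: Ralston vs Marwick — 18–5, Ralston advances.
Round 4: Ralston vs Norbury — 9–14, Norbury advances.
The agenda winner is Norbury.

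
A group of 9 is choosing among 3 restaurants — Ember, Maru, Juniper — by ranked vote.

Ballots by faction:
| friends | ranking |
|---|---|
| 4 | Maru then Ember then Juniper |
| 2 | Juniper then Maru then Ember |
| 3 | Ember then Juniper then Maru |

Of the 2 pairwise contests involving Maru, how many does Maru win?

Maru against each rival (9 friends):
Maru–Ember: Maru 6–3.
Maru vs Juniper: 4 to 5, Juniper.
Maru beats Ember; loses to Juniper — 1 pairwise win.

1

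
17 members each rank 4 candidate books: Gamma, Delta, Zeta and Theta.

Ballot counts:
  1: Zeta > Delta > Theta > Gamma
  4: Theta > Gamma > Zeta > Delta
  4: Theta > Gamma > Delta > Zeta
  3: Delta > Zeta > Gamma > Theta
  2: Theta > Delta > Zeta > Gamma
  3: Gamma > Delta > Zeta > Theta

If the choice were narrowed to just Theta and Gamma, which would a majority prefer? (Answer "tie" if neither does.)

Theta

Ballots ranking Theta above Gamma: 1 + 4 + 4 + 2 = 11.
Ballots ranking Gamma above Theta: 17 − 11 = 6.
Theta wins the head-to-head 11–6.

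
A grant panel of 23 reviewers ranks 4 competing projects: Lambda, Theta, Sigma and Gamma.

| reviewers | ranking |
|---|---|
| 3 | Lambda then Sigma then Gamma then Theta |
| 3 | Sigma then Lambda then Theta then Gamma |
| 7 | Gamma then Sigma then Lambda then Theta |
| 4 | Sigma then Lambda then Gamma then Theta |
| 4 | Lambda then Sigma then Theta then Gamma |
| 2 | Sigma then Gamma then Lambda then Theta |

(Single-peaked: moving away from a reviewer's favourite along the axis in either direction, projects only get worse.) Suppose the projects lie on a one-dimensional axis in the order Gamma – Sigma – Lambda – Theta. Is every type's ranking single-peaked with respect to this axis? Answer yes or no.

yes

Axis positions: Gamma=1, Sigma=2, Lambda=3, Theta=4.
Type 1 (peak Lambda at position 3): ranking walks positions 3-2-1-4, expanding outward from the peak — single-peaked.
Type 2 (peak Sigma at position 2): ranking walks positions 2-3-4-1, expanding outward from the peak — single-peaked.
Type 3 (peak Gamma at position 1): ranking walks positions 1-2-3-4, expanding outward from the peak — single-peaked.
Type 4 (peak Sigma at position 2): ranking walks positions 2-3-1-4, expanding outward from the peak — single-peaked.
Type 5 (peak Lambda at position 3): ranking walks positions 3-2-4-1, expanding outward from the peak — single-peaked.
Type 6 (peak Sigma at position 2): ranking walks positions 2-1-3-4, expanding outward from the peak — single-peaked.
Every ranking is single-peaked on this axis.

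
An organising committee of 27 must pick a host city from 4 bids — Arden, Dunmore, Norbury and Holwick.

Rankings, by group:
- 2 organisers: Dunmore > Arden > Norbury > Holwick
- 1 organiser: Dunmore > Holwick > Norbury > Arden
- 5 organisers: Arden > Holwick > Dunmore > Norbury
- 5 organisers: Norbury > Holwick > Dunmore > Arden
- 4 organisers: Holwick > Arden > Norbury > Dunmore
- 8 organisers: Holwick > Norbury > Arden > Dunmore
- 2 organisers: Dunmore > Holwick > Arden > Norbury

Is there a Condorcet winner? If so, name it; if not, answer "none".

Pairwise majorities:
Arden vs Dunmore: Arden wins 17–10.
Arden vs Norbury: Norbury wins 14–13.
Arden–Holwick: Holwick 20–7.
Dunmore vs Norbury: Norbury, 17–10.
Dunmore vs Holwick: Holwick, 22–5.
Norbury vs Holwick: Holwick, 20–7.
Holwick wins every pairwise contest, so Holwick is the Condorcet winner.

Holwick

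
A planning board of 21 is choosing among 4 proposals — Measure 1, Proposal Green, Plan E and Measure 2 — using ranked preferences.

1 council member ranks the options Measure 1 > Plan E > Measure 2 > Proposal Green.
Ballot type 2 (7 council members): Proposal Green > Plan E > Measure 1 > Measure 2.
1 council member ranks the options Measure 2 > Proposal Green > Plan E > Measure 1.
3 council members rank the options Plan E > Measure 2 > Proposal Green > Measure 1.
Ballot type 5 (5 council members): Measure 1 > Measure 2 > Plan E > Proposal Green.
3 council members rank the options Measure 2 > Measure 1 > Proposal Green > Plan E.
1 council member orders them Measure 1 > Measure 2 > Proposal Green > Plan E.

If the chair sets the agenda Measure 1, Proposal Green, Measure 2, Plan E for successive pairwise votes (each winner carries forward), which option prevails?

Round 1: Measure 1 vs Proposal Green — 10–11, Proposal Green advances.
Round 2: Proposal Green vs Measure 2 — 7–14, Measure 2 advances.
Round 3: Measure 2 vs Plan E — 10–11, Plan E advances.
Plan E survives the agenda.

Plan E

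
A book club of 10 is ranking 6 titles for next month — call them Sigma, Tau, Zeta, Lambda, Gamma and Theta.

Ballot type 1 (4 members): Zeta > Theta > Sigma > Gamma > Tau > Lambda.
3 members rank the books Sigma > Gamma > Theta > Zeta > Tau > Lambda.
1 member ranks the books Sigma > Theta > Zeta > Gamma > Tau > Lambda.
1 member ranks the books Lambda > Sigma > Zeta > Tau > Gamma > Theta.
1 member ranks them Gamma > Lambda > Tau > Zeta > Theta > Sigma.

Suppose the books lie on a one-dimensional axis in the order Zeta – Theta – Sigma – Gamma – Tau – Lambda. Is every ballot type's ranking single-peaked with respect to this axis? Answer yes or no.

no

Axis positions: Zeta=1, Theta=2, Sigma=3, Gamma=4, Tau=5, Lambda=6.
Ballot type 1 (peak Zeta at position 1): ranking walks positions 1-2-3-4-5-6, expanding outward from the peak — single-peaked.
Ballot type 2 (peak Sigma at position 3): ranking walks positions 3-4-2-1-5-6, expanding outward from the peak — single-peaked.
Ballot type 3 (peak Sigma at position 3): ranking walks positions 3-2-1-4-5-6, expanding outward from the peak — single-peaked.
Ballot type 4: ranking walks positions 6-3-1-5-4-2; Sigma is ranked above Tau even though Tau lies between Sigma and the peak Lambda on the axis — preferences dip and rise again. Not single-peaked.
Ballot type 5: ranking walks positions 4-6-5-1-2-3; Lambda is ranked above Tau even though Tau lies between Lambda and the peak Gamma on the axis — preferences dip and rise again. Not single-peaked.
Ballot type 4 violates single-peakedness, so the profile is not single-peaked on this axis.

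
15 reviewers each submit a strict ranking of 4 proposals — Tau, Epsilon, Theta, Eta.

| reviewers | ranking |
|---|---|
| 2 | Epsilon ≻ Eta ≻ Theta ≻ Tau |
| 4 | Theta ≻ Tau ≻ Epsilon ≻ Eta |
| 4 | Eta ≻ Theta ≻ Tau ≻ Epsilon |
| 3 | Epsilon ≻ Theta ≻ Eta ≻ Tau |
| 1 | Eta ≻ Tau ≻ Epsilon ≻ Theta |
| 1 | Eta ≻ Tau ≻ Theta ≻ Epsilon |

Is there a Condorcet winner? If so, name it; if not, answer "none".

none

Pairwise majorities:
Tau vs Epsilon: Tau is ranked higher on 4+4+1+1 = 10 ballots, Epsilon on 5. Tau wins 10–5.
Tau vs Theta: Tau preferred on 1+1 = 2 ballots; Theta wins 13–2.
Tau vs Eta: 4 to 11, Eta.
Epsilon vs Theta: Epsilon is ranked higher on 2+3+1 = 6 ballots, Theta on 9. Theta wins 9–6.
Epsilon vs Eta: 9 to 6, Epsilon.
Theta vs Eta: Theta is ranked higher on 4+3 = 7 ballots, Eta on 8. Eta wins 8–7.
Each project drops at least one matchup (Tau loses to Theta; Epsilon loses to Tau; Theta loses to Eta; Eta loses to Epsilon); the cycle Tau beats Epsilon beats Eta beats Tau rules out a Condorcet winner.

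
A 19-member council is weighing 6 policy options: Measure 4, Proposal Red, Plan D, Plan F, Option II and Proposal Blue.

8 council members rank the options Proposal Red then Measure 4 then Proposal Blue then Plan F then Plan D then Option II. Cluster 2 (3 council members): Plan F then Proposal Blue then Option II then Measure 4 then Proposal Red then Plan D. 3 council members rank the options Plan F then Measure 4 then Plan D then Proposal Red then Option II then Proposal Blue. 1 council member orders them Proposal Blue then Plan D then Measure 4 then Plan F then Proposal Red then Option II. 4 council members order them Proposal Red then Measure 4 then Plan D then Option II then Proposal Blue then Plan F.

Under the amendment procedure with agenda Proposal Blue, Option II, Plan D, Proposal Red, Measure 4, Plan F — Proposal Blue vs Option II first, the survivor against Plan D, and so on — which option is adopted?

Proposal Red

Round 1: Proposal Blue vs Option II — 12–7, Proposal Blue advances.
Round 2: Proposal Blue vs Plan D — 12–7, Proposal Blue advances.
Round 3: Proposal Blue vs Proposal Red — 4–15, Proposal Red advances.
Round 4: Proposal Red vs Measure 4 — 12–7, Proposal Red advances.
Round 5: Proposal Red vs Plan F — 12–7, Proposal Red advances.
The agenda winner is Proposal Red.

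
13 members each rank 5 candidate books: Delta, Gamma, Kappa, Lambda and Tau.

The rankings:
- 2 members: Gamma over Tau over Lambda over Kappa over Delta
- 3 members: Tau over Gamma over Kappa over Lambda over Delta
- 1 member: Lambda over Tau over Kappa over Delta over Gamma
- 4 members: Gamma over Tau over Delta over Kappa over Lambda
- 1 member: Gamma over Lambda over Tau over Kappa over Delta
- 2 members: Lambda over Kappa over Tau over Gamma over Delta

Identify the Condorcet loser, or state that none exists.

Delta

Pairwise majorities:
Delta vs Gamma: Delta is ranked higher on 1 ballot, Gamma on 12. Gamma wins 12–1.
Delta–Kappa: Kappa 9–4.
Delta vs Lambda: Lambda wins 9–4.
Delta vs Tau: 0 for Delta, 13 for Tau — Tau by 13–0.
Gamma–Kappa: Gamma 10–3.
Gamma vs Lambda: Gamma is ranked higher on 2+3+4+1 = 10 ballots, Lambda on 3. Gamma wins 10–3.
Gamma vs Tau: Gamma preferred on 2+4+1 = 7 ballots; Gamma wins 7–6.
Kappa vs Lambda: Kappa is ranked higher on 3+4 = 7 ballots, Lambda on 6. Kappa wins 7–6.
Kappa vs Tau: 2 for Kappa, 11 for Tau — Tau by 11–2.
Lambda vs Tau: Lambda preferred on 1+1+2 = 4 ballots; Tau wins 9–4.
Delta loses to every other book — it is the Condorcet loser.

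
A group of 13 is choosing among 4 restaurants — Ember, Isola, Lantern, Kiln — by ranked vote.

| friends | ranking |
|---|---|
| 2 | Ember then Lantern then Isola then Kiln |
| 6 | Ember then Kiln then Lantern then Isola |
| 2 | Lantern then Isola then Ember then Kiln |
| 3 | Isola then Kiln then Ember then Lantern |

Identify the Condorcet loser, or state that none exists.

none

Head-to-head results (13 friends):
Ember vs Isola: Ember is ranked higher on 2+6 = 8 ballots, Isola on 5. Ember wins 8–5.
Ember vs Lantern: 2+6+3 = 11 for Ember, 2 for Lantern — Ember by 11–2.
Ember vs Kiln: Ember is ranked higher on 2+6+2 = 10 ballots, Kiln on 3. Ember wins 10–3.
Isola vs Lantern: Isola is ranked higher on 3 ballots, Lantern on 10. Lantern wins 10–3.
Isola vs Kiln: Isola is ranked higher on 2+2+3 = 7 ballots, Kiln on 6. Isola wins 7–6.
Lantern vs Kiln: Kiln wins 9–4.
Each restaurant has at least one pairwise win (Ember beats Isola; Isola beats Kiln; Lantern beats Isola; Kiln beats Lantern) — no Condorcet loser.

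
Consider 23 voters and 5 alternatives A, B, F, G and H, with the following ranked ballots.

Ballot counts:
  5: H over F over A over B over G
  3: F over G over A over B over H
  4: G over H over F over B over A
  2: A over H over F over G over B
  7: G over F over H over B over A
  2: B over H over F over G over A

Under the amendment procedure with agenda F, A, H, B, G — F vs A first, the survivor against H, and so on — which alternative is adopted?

Round 1: F vs A — 21–2, F advances.
Round 2: F vs H — 10–13, H advances.
Round 3: H vs B — 18–5, H advances.
Round 4: H vs G — 9–14, G advances.
G survives the agenda.

G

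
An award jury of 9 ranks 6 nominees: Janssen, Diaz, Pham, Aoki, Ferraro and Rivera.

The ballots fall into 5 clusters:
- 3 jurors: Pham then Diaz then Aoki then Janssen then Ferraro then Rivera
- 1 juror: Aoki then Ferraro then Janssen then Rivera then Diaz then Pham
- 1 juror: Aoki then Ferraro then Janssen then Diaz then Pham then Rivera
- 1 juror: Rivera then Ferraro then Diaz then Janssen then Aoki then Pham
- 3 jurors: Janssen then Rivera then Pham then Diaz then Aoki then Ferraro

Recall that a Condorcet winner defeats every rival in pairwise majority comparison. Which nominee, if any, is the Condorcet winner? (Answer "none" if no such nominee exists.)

Check each pair by majority over 9 ballots:
Janssen vs Diaz: Janssen preferred on 1+1+3 = 5 ballots; Janssen wins 5–4.
Janssen vs Pham: 1+1+1+3 = 6 for Janssen, 3 for Pham — Janssen by 6–3.
Janssen vs Aoki: Janssen is ranked higher on 1+3 = 4 ballots, Aoki on 5. Aoki wins 5–4.
Janssen vs Ferraro: Janssen preferred on 3+3 = 6 ballots; Janssen wins 6–3.
Janssen vs Rivera: Janssen preferred on 3+1+1+3 = 8 ballots; Janssen wins 8–1.
Diaz vs Pham: 1+1+1 = 3 for Diaz, 6 for Pham — Pham by 6–3.
Diaz vs Aoki: Diaz preferred on 3+1+3 = 7 ballots; Diaz wins 7–2.
Diaz vs Ferraro: 3+3 = 6 for Diaz, 3 for Ferraro — Diaz by 6–3.
Diaz vs Rivera: Diaz preferred on 3+1 = 4 ballots; Rivera wins 5–4.
Pham vs Aoki: Pham is ranked higher on 3+3 = 6 ballots, Aoki on 3. Pham wins 6–3.
Pham vs Ferraro: Pham is ranked higher on 3+3 = 6 ballots, Ferraro on 3. Pham wins 6–3.
Pham vs Rivera: 3+1 = 4 for Pham, 5 for Rivera — Rivera by 5–4.
Aoki vs Ferraro: 8 to 1, Aoki.
Aoki vs Rivera: Aoki is ranked higher on 3+1+1 = 5 ballots, Rivera on 4. Aoki wins 5–4.
Ferraro vs Rivera: 5 to 4, Ferraro.
Each nominee drops at least one matchup (Janssen loses to Aoki; Diaz loses to Janssen; Pham loses to Janssen; Aoki loses to Diaz; Ferraro loses to Janssen; Rivera loses to Janssen); the cycle Janssen > Diaz > Aoki > Janssen rules out a Condorcet winner.

none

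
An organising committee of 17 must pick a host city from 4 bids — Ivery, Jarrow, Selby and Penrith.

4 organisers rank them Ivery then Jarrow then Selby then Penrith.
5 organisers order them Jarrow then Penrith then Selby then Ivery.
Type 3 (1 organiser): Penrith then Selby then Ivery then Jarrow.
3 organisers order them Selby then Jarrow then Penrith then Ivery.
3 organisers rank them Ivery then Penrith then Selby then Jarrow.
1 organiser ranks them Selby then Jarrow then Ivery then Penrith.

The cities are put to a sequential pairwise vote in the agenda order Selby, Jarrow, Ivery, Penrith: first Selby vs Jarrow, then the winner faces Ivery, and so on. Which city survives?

Jarrow

Round 1: Selby vs Jarrow — 8–9, Jarrow advances.
Round 2: Jarrow vs Ivery — 9–8, Jarrow advances.
Round 3: Jarrow vs Penrith — 13–4, Jarrow advances.
The agenda winner is Jarrow.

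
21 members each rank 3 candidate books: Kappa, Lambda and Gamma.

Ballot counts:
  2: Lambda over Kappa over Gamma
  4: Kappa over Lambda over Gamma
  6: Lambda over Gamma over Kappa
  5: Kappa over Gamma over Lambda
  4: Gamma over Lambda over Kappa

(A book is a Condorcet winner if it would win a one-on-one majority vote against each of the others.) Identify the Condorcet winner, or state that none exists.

Pairwise majorities:
Kappa vs Lambda: 4+5 = 9 for Kappa, 12 for Lambda — Lambda by 12–9.
Kappa vs Gamma: 11 to 10, Kappa.
Lambda vs Gamma: 2+4+6 = 12 for Lambda, 9 for Gamma — Lambda by 12–9.
Lambda beats each of Kappa, Gamma — Lambda is the Condorcet winner.

Lambda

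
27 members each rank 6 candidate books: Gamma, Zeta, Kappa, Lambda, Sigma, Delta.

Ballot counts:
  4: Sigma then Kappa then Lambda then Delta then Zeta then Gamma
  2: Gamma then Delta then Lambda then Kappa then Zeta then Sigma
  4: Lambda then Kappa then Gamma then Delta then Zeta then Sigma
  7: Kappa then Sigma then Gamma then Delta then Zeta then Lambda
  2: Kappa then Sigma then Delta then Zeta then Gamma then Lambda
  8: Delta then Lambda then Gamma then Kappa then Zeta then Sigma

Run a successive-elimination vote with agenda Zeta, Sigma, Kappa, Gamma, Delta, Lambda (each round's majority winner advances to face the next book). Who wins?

Lambda

Round 1: Zeta vs Sigma — 14–13, Zeta advances.
Round 2: Zeta vs Kappa — 0–27, Kappa advances.
Round 3: Kappa vs Gamma — 17–10, Kappa advances.
Round 4: Kappa vs Delta — 17–10, Kappa advances.
Round 5: Kappa vs Lambda — 13–14, Lambda advances.
The agenda winner is Lambda.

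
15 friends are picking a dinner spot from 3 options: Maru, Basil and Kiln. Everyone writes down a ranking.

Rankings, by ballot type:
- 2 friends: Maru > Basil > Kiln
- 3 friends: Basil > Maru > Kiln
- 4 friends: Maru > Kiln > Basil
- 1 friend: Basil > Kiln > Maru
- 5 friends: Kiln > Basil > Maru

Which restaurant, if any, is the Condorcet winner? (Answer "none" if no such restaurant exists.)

Pairwise majorities:
Maru vs Basil: Maru preferred on 2+4 = 6 ballots; Basil wins 9–6.
Maru–Kiln: Maru 9–6.
Basil vs Kiln: Kiln, 9–6.
No restaurant is unbeaten: Maru loses to Basil; Basil loses to Kiln; Kiln loses to Maru. In particular Maru → Kiln → Basil → Maru is a majority cycle — no Condorcet winner exists.

none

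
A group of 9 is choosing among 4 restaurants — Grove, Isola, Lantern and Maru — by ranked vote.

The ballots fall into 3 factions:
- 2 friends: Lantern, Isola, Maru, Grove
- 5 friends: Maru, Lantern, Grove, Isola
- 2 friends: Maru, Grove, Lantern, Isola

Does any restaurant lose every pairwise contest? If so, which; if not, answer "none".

Pairwise majorities:
Grove vs Isola: Grove wins 7–2.
Grove vs Lantern: Grove is ranked higher on 2 ballots, Lantern on 7. Lantern wins 7–2.
Grove vs Maru: Maru wins 9–0.
Isola vs Lantern: 0 to 9, Lantern.
Isola vs Maru: Maru, 7–2.
Lantern vs Maru: Lantern preferred on 2 ballots; Maru wins 7–2.
Isola is beaten in every head-to-head and is the Condorcet loser.

Isola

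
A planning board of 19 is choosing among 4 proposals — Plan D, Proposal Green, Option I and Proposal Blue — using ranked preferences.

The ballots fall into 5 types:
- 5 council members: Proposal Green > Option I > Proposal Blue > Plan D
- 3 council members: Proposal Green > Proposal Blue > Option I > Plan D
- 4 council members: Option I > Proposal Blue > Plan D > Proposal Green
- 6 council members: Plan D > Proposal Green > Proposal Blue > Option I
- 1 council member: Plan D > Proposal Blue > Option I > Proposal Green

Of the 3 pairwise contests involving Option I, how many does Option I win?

1

Option I against each rival (19 council members):
Option I vs Plan D: Option I, 12–7.
Option I vs Proposal Green: Proposal Green, 14–5.
Option I vs Proposal Blue: Proposal Blue, 10–9.
Option I beats Plan D; loses to Proposal Green, Proposal Blue — 1 pairwise win.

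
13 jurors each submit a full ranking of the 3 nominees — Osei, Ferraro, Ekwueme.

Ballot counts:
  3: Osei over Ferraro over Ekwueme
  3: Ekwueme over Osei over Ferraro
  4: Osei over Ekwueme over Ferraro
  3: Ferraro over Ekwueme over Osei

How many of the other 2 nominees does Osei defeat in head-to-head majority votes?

2

Osei against each rival (13 jurors):
Osei vs Ferraro: Osei, 10–3.
Osei vs Ekwueme: Osei preferred on 3+4 = 7 ballots; Osei wins 7–6.
Osei beats Ferraro, Ekwueme — 2 pairwise wins.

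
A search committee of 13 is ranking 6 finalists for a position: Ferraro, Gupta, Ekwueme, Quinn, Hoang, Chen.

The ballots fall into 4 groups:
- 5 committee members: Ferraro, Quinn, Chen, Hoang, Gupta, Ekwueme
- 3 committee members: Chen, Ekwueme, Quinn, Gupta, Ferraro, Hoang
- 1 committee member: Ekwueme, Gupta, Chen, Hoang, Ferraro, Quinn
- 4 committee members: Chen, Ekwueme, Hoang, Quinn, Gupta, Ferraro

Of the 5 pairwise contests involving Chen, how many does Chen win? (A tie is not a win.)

5

Chen against each rival (13 committee members):
Chen vs Ferraro: Chen wins 8–5.
Chen vs Gupta: 12 to 1, Chen.
Chen vs Ekwueme: 5+3+4 = 12 for Chen, 1 for Ekwueme — Chen by 12–1.
Chen–Quinn: Chen 8–5.
Chen vs Hoang: Chen wins 13–0.
Chen beats Ferraro, Gupta, Ekwueme, Quinn, Hoang — 5 pairwise wins.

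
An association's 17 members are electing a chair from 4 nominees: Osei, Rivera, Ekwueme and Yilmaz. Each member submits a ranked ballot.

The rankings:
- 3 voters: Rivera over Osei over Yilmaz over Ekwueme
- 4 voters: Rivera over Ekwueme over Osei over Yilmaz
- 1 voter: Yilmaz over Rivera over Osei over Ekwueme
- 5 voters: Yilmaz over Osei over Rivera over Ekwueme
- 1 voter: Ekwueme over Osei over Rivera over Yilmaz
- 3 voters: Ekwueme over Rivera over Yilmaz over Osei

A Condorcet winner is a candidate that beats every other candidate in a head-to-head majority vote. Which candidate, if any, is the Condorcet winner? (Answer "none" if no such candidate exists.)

Check each pair by majority over 17 ballots:
Osei vs Rivera: Rivera wins 11–6.
Osei vs Ekwueme: Osei, 9–8.
Osei vs Yilmaz: Yilmaz wins 9–8.
Rivera–Ekwueme: Rivera 13–4.
Rivera vs Yilmaz: Rivera wins 11–6.
Ekwueme–Yilmaz: Yilmaz 9–8.
Rivera beats each of Osei, Ekwueme, Yilmaz — Rivera is the Condorcet winner.

Rivera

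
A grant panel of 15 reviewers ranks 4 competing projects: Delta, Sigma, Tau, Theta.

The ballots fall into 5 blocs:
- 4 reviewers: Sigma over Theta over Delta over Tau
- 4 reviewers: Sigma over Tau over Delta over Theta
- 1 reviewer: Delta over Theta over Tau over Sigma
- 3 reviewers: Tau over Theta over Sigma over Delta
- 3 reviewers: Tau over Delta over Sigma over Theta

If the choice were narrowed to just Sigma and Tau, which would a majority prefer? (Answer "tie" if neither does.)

Sigma

Ballots ranking Sigma above Tau: 4 + 4 = 8.
Ballots ranking Tau above Sigma: 15 − 8 = 7.
Sigma wins the head-to-head 8–7.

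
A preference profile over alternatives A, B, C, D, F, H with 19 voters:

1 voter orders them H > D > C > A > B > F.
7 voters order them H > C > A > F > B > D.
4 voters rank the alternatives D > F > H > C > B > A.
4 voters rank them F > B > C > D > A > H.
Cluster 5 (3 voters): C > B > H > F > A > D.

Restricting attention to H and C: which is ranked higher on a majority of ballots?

Ballots ranking H above C: 1 + 7 + 4 = 12.
Ballots ranking C above H: 19 − 12 = 7.
H wins the head-to-head 12–7.

H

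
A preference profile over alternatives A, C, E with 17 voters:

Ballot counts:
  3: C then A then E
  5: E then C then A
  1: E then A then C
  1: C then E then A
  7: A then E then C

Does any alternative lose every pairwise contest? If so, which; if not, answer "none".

Pairwise majorities:
A vs C: A preferred on 1+7 = 8 ballots; C wins 9–8.
A vs E: 3+7 = 10 for A, 7 for E — A by 10–7.
C vs E: E, 13–4.
No alternative is winless: A beats E; C beats A; E beats C. There is no Condorcet loser.

none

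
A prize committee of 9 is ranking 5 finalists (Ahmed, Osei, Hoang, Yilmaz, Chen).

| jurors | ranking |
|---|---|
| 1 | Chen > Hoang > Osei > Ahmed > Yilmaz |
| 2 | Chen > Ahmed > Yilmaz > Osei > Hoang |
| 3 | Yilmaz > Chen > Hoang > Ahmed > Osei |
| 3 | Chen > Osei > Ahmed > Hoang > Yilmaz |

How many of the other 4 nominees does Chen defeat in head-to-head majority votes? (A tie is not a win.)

Chen against each rival (9 jurors):
Chen vs Ahmed: Chen, 9–0.
Chen vs Osei: Chen is ranked higher on 1+2+3+3 = 9 ballots, Osei on 0. Chen wins 9–0.
Chen vs Hoang: Chen is ranked higher on 1+2+3+3 = 9 ballots, Hoang on 0. Chen wins 9–0.
Chen vs Yilmaz: Chen preferred on 1+2+3 = 6 ballots; Chen wins 6–3.
Chen beats Ahmed, Osei, Hoang, Yilmaz — 4 pairwise wins.

4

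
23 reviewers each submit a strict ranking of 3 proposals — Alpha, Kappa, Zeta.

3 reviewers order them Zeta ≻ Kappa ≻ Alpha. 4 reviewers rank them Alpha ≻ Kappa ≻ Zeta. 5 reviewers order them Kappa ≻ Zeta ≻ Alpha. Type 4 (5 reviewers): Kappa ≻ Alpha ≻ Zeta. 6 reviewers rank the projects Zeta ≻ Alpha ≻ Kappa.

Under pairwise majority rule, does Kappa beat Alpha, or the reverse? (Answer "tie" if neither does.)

Ballots ranking Kappa above Alpha: 3 + 5 + 5 = 13.
Ballots ranking Alpha above Kappa: 23 − 13 = 10.
Kappa wins the head-to-head 13–10.

Kappa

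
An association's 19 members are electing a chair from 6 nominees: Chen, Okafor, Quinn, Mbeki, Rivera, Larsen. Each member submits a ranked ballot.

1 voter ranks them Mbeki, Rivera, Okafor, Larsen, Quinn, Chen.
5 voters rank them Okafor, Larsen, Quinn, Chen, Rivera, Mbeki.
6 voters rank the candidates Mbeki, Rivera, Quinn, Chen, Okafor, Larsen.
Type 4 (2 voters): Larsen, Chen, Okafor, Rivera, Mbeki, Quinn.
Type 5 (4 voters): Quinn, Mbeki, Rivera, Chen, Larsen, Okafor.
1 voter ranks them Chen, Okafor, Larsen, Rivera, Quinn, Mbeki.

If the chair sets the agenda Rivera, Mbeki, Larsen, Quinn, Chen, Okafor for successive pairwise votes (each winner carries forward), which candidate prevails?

Round 1: Rivera vs Mbeki — 8–11, Mbeki advances.
Round 2: Mbeki vs Larsen — 11–8, Mbeki advances.
Round 3: Mbeki vs Quinn — 9–10, Quinn advances.
Round 4: Quinn vs Chen — 16–3, Quinn advances.
Round 5: Quinn vs Okafor — 10–9, Quinn advances.
The agenda winner is Quinn.

Quinn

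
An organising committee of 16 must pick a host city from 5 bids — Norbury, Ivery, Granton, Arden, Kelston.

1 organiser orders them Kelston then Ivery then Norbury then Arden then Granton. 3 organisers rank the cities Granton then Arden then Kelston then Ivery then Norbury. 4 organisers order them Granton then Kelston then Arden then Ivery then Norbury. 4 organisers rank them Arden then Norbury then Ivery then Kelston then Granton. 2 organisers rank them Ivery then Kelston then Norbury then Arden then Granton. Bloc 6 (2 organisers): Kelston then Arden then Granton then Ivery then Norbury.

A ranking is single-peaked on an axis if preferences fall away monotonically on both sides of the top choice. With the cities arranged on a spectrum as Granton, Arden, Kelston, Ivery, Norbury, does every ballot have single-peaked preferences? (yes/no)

no

Axis positions: Granton=1, Arden=2, Kelston=3, Ivery=4, Norbury=5.
Bloc 1 (peak Kelston at position 3): ranking walks positions 3-4-5-2-1, expanding outward from the peak — single-peaked.
Bloc 2 (peak Granton at position 1): ranking walks positions 1-2-3-4-5, expanding outward from the peak — single-peaked.
Bloc 3: ranking walks positions 1-3-2-4-5; Kelston is ranked above Arden even though Arden lies between Kelston and the peak Granton on the axis — preferences dip and rise again. Not single-peaked.
Bloc 4: ranking walks positions 2-5-4-3-1; Norbury is ranked above Kelston even though Kelston lies between Norbury and the peak Arden on the axis — preferences dip and rise again. Not single-peaked.
Bloc 5 (peak Ivery at position 4): ranking walks positions 4-3-5-2-1, expanding outward from the peak — single-peaked.
Bloc 6 (peak Kelston at position 3): ranking walks positions 3-2-1-4-5, expanding outward from the peak — single-peaked.
Bloc 3 violates single-peakedness, so the profile is not single-peaked on this axis.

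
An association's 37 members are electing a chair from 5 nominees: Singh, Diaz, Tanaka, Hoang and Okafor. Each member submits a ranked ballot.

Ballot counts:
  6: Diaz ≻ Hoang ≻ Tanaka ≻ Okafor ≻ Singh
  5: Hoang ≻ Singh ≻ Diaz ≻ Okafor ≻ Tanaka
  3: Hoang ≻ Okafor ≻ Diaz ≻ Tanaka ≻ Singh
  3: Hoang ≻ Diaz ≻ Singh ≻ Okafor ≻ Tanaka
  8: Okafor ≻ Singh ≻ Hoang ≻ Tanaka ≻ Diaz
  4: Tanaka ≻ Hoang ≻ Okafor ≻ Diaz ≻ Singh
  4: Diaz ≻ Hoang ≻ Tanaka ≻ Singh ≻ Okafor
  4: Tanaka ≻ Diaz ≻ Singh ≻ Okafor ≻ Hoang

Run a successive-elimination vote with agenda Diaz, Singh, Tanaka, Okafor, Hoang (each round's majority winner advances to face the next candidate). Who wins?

Hoang

Round 1: Diaz vs Singh — 24–13, Diaz advances.
Round 2: Diaz vs Tanaka — 21–16, Diaz advances.
Round 3: Diaz vs Okafor — 22–15, Diaz advances.
Round 4: Diaz vs Hoang — 14–23, Hoang advances.
Hoang survives the agenda.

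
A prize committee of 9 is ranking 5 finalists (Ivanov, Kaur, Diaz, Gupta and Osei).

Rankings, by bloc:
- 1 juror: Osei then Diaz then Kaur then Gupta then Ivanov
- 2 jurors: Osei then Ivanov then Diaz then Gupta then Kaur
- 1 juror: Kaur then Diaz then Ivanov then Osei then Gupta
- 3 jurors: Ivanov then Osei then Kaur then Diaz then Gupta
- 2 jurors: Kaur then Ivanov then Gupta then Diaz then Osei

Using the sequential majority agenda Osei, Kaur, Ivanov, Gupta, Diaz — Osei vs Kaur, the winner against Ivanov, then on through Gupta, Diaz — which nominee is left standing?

Round 1: Osei vs Kaur — 6–3, Osei advances.
Round 2: Osei vs Ivanov — 3–6, Ivanov advances.
Round 3: Ivanov vs Gupta — 8–1, Ivanov advances.
Round 4: Ivanov vs Diaz — 7–2, Ivanov advances.
The agenda winner is Ivanov.

Ivanov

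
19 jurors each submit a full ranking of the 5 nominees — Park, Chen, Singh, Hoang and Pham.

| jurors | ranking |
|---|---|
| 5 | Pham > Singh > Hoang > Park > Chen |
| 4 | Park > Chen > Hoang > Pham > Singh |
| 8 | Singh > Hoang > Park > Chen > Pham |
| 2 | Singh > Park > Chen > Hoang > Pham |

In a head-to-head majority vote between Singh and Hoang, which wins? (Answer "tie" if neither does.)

Singh

Ballots ranking Singh above Hoang: 5 + 8 + 2 = 15.
Ballots ranking Hoang above Singh: 19 − 15 = 4.
Singh wins the head-to-head 15–4.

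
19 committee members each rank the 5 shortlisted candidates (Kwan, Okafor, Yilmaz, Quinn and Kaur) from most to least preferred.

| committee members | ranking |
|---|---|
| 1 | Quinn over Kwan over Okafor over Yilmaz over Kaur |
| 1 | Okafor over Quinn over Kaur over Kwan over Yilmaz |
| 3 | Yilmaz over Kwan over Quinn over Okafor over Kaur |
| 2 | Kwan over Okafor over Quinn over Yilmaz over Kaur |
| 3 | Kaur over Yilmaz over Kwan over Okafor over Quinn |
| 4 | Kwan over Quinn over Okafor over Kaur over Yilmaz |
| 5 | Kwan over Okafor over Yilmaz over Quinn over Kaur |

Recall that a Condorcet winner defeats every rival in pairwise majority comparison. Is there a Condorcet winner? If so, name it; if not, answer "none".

Head-to-head results (19 committee members):
Kwan vs Okafor: 18 to 1, Kwan.
Kwan vs Yilmaz: 1+1+2+4+5 = 13 for Kwan, 6 for Yilmaz — Kwan by 13–6.
Kwan vs Quinn: 17 to 2, Kwan.
Kwan vs Kaur: Kwan is ranked higher on 1+3+2+4+5 = 15 ballots, Kaur on 4. Kwan wins 15–4.
Okafor vs Yilmaz: 13 to 6, Okafor.
Okafor vs Quinn: 11 to 8, Okafor.
Okafor vs Kaur: Okafor is ranked higher on 1+1+3+2+4+5 = 16 ballots, Kaur on 3. Okafor wins 16–3.
Yilmaz vs Quinn: Yilmaz preferred on 3+3+5 = 11 ballots; Yilmaz wins 11–8.
Yilmaz vs Kaur: Yilmaz is ranked higher on 1+3+2+5 = 11 ballots, Kaur on 8. Yilmaz wins 11–8.
Quinn vs Kaur: Quinn is ranked higher on 1+1+3+2+4+5 = 16 ballots, Kaur on 3. Quinn wins 16–3.
Kwan wins every pairwise contest, so Kwan is the Condorcet winner.

Kwan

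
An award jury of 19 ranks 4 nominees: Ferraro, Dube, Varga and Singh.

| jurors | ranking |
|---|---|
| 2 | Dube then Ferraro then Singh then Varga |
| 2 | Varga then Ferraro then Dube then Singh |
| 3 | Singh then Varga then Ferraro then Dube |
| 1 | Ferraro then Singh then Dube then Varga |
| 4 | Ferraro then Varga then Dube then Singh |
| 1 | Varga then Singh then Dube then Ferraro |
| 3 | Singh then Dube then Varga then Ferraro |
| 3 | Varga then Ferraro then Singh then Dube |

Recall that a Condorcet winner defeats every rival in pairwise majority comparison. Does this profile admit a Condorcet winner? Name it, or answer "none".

Varga

Check each pair by majority over 19 ballots:
Ferraro vs Dube: Ferraro is ranked higher on 2+3+1+4+3 = 13 ballots, Dube on 6. Ferraro wins 13–6.
Ferraro vs Varga: Ferraro is ranked higher on 2+1+4 = 7 ballots, Varga on 12. Varga wins 12–7.
Ferraro vs Singh: 2+2+1+4+3 = 12 for Ferraro, 7 for Singh — Ferraro by 12–7.
Dube vs Varga: 2+1+3 = 6 for Dube, 13 for Varga — Varga by 13–6.
Dube vs Singh: 2+2+4 = 8 for Dube, 11 for Singh — Singh by 11–8.
Varga vs Singh: Varga is ranked higher on 2+4+1+3 = 10 ballots, Singh on 9. Varga wins 10–9.
Varga wins every pairwise contest, so Varga is the Condorcet winner.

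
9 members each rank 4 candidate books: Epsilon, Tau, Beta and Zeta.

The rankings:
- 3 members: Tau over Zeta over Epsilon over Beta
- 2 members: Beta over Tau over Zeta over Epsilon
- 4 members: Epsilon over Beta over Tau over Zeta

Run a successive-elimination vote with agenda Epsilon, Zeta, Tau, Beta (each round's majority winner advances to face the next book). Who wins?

Round 1: Epsilon vs Zeta — 4–5, Zeta advances.
Round 2: Zeta vs Tau — 0–9, Tau advances.
Round 3: Tau vs Beta — 3–6, Beta advances.
Beta survives the agenda.

Beta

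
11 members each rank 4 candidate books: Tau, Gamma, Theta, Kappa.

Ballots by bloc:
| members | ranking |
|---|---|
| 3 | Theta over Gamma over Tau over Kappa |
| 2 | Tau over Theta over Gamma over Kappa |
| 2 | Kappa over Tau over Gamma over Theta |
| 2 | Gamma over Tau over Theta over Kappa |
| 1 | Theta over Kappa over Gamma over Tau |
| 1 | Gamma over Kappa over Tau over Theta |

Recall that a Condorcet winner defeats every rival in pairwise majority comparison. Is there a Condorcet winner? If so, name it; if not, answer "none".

none

Pairwise majorities:
Tau vs Gamma: Gamma wins 7–4.
Tau vs Theta: Tau, 7–4.
Tau vs Kappa: Tau wins 7–4.
Gamma vs Theta: Theta wins 6–5.
Gamma vs Kappa: Gamma wins 8–3.
Theta–Kappa: Theta 8–3.
Every book loses at least once (Tau loses to Gamma; Gamma loses to Theta; Theta loses to Tau; Kappa loses to Tau). The majority relation contains the cycle Tau → Theta → Gamma → Tau, so there is no Condorcet winner.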